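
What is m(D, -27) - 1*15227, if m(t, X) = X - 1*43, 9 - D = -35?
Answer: -15297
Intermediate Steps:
D = 44 (D = 9 - 1*(-35) = 9 + 35 = 44)
m(t, X) = -43 + X (m(t, X) = X - 43 = -43 + X)
m(D, -27) - 1*15227 = (-43 - 27) - 1*15227 = -70 - 15227 = -15297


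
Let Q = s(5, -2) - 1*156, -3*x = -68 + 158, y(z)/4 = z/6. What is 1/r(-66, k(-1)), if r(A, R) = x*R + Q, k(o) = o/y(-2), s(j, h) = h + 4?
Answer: -2/353 ≈ -0.0056657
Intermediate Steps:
y(z) = 2*z/3 (y(z) = 4*(z/6) = 2*z/3)
s(j, h) = 4 + h
k(o) = -3*o/4 (k(o) = o/(((⅔)*(-2))) = o/(-4/3) = o*(-¾) = -3*o/4)
x = -30 (x = -(-68 + 158)/3 = -⅓*90 = -30)
Q = -154 (Q = (4 - 2) - 1*156 = 2 - 156 = -154)
r(A, R) = -154 - 30*R (r(A, R) = -30*R - 154 = -154 - 30*R)
1/r(-66, k(-1)) = 1/(-154 - (-45)*(-1)/2) = 1/(-154 - 30*¾) = 1/(-154 - 45/2) = 1/(-353/2) = -2/353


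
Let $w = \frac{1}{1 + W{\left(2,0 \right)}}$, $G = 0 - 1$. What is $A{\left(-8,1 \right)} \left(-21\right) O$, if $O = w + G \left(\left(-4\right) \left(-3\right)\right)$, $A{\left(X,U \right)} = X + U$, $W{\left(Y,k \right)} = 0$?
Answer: $-1617$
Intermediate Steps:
$G = -1$ ($G = 0 - 1 = -1$)
$w = 1$ ($w = \frac{1}{1 + 0} = 1^{-1} = 1$)
$A{\left(X,U \right)} = U + X$
$O = -11$ ($O = 1 - \left(-4\right) \left(-3\right) = 1 - 12 = -11$)
$A{\left(-8,1 \right)} \left(-21\right) O = \left(1 - 8\right) \left(-21\right) \left(-11\right) = \left(-7\right) \left(-21\right) \left(-11\right) = 147 \left(-11\right) = -1617$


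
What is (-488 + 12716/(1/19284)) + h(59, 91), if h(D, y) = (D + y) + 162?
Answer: 245215168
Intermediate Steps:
h(D, y) = 162 + D + y
(-488 + 12716/(1/19284)) + h(59, 91) = (-488 + 12716/(1/19284)) + (162 + 59 + 91) = (-488 + 12716/(1/19284)) + 312 = (-488 + 12716*19284) + 312 = (-488 + 245215344) + 312 = 245214856 + 312 = 245215168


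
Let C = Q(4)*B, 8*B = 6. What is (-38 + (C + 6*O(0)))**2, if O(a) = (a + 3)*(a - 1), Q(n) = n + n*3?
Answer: 1936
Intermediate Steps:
B = 3/4 (B = (1/8)*6 = 3/4 ≈ 0.75000)
Q(n) = 4*n (Q(n) = n + 3*n = 4*n)
O(a) = (-1 + a)*(3 + a) (O(a) = (3 + a)*(-1 + a) = (-1 + a)*(3 + a))
C = 12 (C = (4*4)*(3/4) = 16*(3/4) = 12)
(-38 + (C + 6*O(0)))**2 = (-38 + (12 + 6*(-3 + 0**2 + 2*0)))**2 = (-38 + (12 + 6*(-3 + 0 + 0)))**2 = (-38 + (12 + 6*(-3)))**2 = (-38 + (12 - 18))**2 = (-38 - 6)**2 = (-44)**2 = 1936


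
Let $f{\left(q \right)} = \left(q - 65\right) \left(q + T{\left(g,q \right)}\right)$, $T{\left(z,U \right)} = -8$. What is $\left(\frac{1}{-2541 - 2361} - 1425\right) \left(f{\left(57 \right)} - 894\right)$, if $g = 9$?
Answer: $\frac{4491580693}{2451} \approx 1.8326 \cdot 10^{6}$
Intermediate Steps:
$f{\left(q \right)} = \left(-65 + q\right) \left(-8 + q\right)$ ($f{\left(q \right)} = \left(q - 65\right) \left(q - 8\right) = \left(-65 + q\right) \left(-8 + q\right)$)
$\left(\frac{1}{-2541 - 2361} - 1425\right) \left(f{\left(57 \right)} - 894\right) = \left(\frac{1}{-2541 - 2361} - 1425\right) \left(\left(520 + 57^{2} - 4161\right) - 894\right) = \left(\frac{1}{-4902} - 1425\right) \left(\left(520 + 3249 - 4161\right) - 894\right) = \left(- \frac{1}{4902} - 1425\right) \left(-392 - 894\right) = \left(- \frac{6985351}{4902}\right) \left(-1286\right) = \frac{4491580693}{2451}$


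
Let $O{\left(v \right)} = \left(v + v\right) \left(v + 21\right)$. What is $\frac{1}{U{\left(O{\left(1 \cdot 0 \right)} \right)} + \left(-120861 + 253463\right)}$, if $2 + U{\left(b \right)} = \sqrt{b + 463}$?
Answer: $\frac{132600}{17582759537} - \frac{\sqrt{463}}{17582759537} \approx 7.5403 \cdot 10^{-6}$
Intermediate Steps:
$O{\left(v \right)} = 2 v \left(21 + v\right)$
$U{\left(b \right)} = -2 + \sqrt{463 + b}$ ($U{\left(b \right)} = -2 + \sqrt{b + 463} = -2 + \sqrt{463 + b}$)
$\frac{1}{U{\left(O{\left(1 \cdot 0 \right)} \right)} + \left(-120861 + 253463\right)} = \frac{1}{\left(-2 + \sqrt{463 + 2 \cdot 1 \cdot 0 \left(21 + 1 \cdot 0\right)}\right) + \left(-120861 + 253463\right)} = \frac{1}{\left(-2 + \sqrt{463 + 2 \cdot 0 \left(21 + 0\right)}\right) + 132602} = \frac{1}{\left(-2 + \sqrt{463 + 2 \cdot 0 \cdot 21}\right) + 132602} = \frac{1}{\left(-2 + \sqrt{463 + 0}\right) + 132602} = \frac{1}{\left(-2 + \sqrt{463}\right) + 132602} = \frac{1}{132600 + \sqrt{463}}$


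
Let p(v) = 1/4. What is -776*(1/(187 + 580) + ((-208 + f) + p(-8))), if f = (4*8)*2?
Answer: 85558074/767 ≈ 1.1155e+5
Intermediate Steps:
p(v) = ¼
f = 64 (f = 32*2 = 64)
-776*(1/(187 + 580) + ((-208 + f) + p(-8))) = -776*(1/(187 + 580) + ((-208 + 64) + ¼)) = -776*(1/767 + (-144 + ¼)) = -776*(1/767 - 575/4) = -776*(-441021/3068) = 85558074/767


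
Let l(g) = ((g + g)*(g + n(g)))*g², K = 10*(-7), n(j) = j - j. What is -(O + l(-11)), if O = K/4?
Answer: -58529/2 ≈ -29265.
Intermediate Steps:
n(j) = 0
K = -70
O = -35/2 (O = -70/4 = -70*¼ = -35/2 ≈ -17.500)
l(g) = 2*g⁴ (l(g) = ((g + g)*(g + 0))*g² = ((2*g)*g)*g² = (2*g²)*g² = 2*g⁴)
-(O + l(-11)) = -(-35/2 + 2*(-11)⁴) = -(-35/2 + 2*14641) = -(-35/2 + 29282) = -1*58529/2 = -58529/2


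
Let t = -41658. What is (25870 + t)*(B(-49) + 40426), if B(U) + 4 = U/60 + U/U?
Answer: -9572781457/15 ≈ -6.3819e+8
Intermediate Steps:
B(U) = -3 + U/60 (B(U) = -4 + (U/60 + U/U) = -4 + (U*(1/60) + 1) = -4 + (U/60 + 1) = -4 + (1 + U/60) = -3 + U/60)
(25870 + t)*(B(-49) + 40426) = (25870 - 41658)*((-3 + (1/60)*(-49)) + 40426) = -15788*((-3 - 49/60) + 40426) = -15788*(-229/60 + 40426) = -15788*2425331/60 = -9572781457/15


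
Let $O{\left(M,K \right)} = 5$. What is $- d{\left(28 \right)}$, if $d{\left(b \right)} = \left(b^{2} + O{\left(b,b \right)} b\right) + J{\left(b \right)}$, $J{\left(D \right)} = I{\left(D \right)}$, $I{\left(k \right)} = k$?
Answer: $-952$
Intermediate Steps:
$J{\left(D \right)} = D$
$d{\left(b \right)} = b^{2} + 6 b$ ($d{\left(b \right)} = \left(b^{2} + 5 b\right) + b = b^{2} + 6 b$)
$- d{\left(28 \right)} = - 28 \left(6 + 28\right) = - 28 \cdot 34 = \left(-1\right) 952 = -952$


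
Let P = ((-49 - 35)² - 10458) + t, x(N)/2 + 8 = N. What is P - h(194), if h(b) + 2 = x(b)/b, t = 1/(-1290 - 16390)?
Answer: -5834152577/1714960 ≈ -3401.9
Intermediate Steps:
x(N) = -16 + 2*N
t = -1/17680 (t = 1/(-17680) = -1/17680 ≈ -5.6561e-5)
h(b) = -2 + (-16 + 2*b)/b
P = -60147361/17680 (P = ((-49 - 35)² - 10458) - 1/17680 = ((-84)² - 10458) - 1/17680 = (7056 - 10458) - 1/17680 = -3402 - 1/17680 = -60147361/17680 ≈ -3402.0)
P - h(194) = -60147361/17680 - (-16)/194 = -60147361/17680 - 1*(-8/97) = -60147361/17680 + 8/97 = -5834152577/1714960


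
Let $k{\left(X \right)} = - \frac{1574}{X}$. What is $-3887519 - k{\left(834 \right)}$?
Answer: $- \frac{1621094636}{417} \approx -3.8875 \cdot 10^{6}$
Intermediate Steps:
$-3887519 - k{\left(834 \right)} = -3887519 - - \frac{1574}{834} = -3887519 - \left(-1574\right) \frac{1}{834} = -3887519 - - \frac{787}{417} = -3887519 + \frac{787}{417} = - \frac{1621094636}{417}$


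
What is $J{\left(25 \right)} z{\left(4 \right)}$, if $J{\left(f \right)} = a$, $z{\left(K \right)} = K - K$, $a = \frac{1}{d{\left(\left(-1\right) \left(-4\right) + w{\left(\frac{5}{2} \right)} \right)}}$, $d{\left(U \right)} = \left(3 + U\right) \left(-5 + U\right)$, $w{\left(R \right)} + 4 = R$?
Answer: $0$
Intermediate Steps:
$w{\left(R \right)} = -4 + R$
$d{\left(U \right)} = \left(-5 + U\right) \left(3 + U\right)$
$a = - \frac{4}{55}$ ($a = \frac{1}{-15 + \left(\left(-1\right) \left(-4\right) - \left(4 - \frac{5}{2}\right)\right)^{2} - 2 \left(\left(-1\right) \left(-4\right) - \left(4 - \frac{5}{2}\right)\right)} = \frac{1}{-15 + \left(4 + \left(-4 + 5 \cdot \frac{1}{2}\right)\right)^{2} - 2 \left(4 + \left(-4 + 5 \cdot \frac{1}{2}\right)\right)} = \frac{1}{-15 + \left(4 + \left(-4 + \frac{5}{2}\right)\right)^{2} - 2 \left(4 + \left(-4 + \frac{5}{2}\right)\right)} = \frac{1}{-15 + \left(4 - \frac{3}{2}\right)^{2} - 2 \left(4 - \frac{3}{2}\right)} = \frac{1}{-15 + \left(\frac{5}{2}\right)^{2} - 5} = \frac{1}{-15 + \frac{25}{4} - 5} = \frac{1}{- \frac{55}{4}} = - \frac{4}{55} \approx -0.072727$)
$z{\left(K \right)} = 0$
$J{\left(f \right)} = - \frac{4}{55}$
$J{\left(25 \right)} z{\left(4 \right)} = \left(- \frac{4}{55}\right) 0 = 0$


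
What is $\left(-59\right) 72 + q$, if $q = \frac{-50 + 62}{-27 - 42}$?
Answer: $- \frac{97708}{23} \approx -4248.2$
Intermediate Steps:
$q = - \frac{4}{23}$ ($q = \frac{12}{-69} = 12 \left(- \frac{1}{69}\right) = - \frac{4}{23} \approx -0.17391$)
$\left(-59\right) 72 + q = \left(-59\right) 72 - \frac{4}{23} = -4248 - \frac{4}{23} = - \frac{97708}{23}$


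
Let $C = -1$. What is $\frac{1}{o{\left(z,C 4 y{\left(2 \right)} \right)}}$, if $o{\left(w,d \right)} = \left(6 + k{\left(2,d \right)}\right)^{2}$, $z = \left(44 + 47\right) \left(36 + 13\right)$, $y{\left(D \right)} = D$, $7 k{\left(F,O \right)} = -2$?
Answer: $\frac{49}{1600} \approx 0.030625$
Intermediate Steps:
$k{\left(F,O \right)} = - \frac{2}{7}$ ($k{\left(F,O \right)} = \frac{1}{7} \left(-2\right) = - \frac{2}{7}$)
$z = 4459$ ($z = 91 \cdot 49 = 4459$)
$o{\left(w,d \right)} = \frac{1600}{49}$ ($o{\left(w,d \right)} = \left(6 - \frac{2}{7}\right)^{2} = \left(\frac{40}{7}\right)^{2} = \frac{1600}{49}$)
$\frac{1}{o{\left(z,C 4 y{\left(2 \right)} \right)}} = \frac{1}{\frac{1600}{49}} = \frac{49}{1600}$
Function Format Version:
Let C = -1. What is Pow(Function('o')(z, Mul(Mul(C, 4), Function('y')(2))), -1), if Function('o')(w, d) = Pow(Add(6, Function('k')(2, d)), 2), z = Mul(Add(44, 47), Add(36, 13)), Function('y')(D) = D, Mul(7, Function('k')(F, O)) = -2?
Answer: Rational(49, 1600) ≈ 0.030625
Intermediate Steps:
Function('k')(F, O) = Rational(-2, 7) (Function('k')(F, O) = Mul(Rational(1, 7), -2) = Rational(-2, 7))
z = 4459 (z = Mul(91, 49) = 4459)
Function('o')(w, d) = Rational(1600, 49) (Function('o')(w, d) = Pow(Add(6, Rational(-2, 7)), 2) = Pow(Rational(40, 7), 2) = Rational(1600, 49))
Pow(Function('o')(z, Mul(Mul(C, 4), Function('y')(2))), -1) = Pow(Rational(1600, 49), -1) = Rational(49, 1600)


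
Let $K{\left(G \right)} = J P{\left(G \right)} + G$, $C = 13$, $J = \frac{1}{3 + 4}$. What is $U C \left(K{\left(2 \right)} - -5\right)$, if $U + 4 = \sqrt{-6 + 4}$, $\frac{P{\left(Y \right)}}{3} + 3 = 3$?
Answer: $-364 + 91 i \sqrt{2} \approx -364.0 + 128.69 i$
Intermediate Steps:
$J = \frac{1}{7} \approx 0.14286$
$P{\left(Y \right)} = 0$ ($P{\left(Y \right)} = -9 + 3 \cdot 3 = -9 + 9 = 0$)
$K{\left(G \right)} = G$ ($K{\left(G \right)} = \frac{1}{7} \cdot 0 + G = 0 + G = G$)
$U = -4 + i \sqrt{2}$ ($U = -4 + \sqrt{-6 + 4} = -4 + \sqrt{-2} = -4 + i \sqrt{2} \approx -4.0 + 1.4142 i$)
$U C \left(K{\left(2 \right)} - -5\right) = \left(-4 + i \sqrt{2}\right) 13 \left(2 - -5\right) = \left(-52 + 13 i \sqrt{2}\right) \left(2 + 5\right) = \left(-52 + 13 i \sqrt{2}\right) 7 = -364 + 91 i \sqrt{2}$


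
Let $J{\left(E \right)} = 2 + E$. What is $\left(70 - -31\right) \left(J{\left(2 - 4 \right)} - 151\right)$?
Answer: $-15251$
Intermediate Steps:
$\left(70 - -31\right) \left(J{\left(2 - 4 \right)} - 151\right) = \left(70 - -31\right) \left(\left(2 + \left(2 - 4\right)\right) - 151\right) = \left(70 + 31\right) \left(\left(2 + \left(2 - 4\right)\right) - 151\right) = 101 \left(\left(2 - 2\right) - 151\right) = 101 \left(0 - 151\right) = 101 \left(-151\right) = -15251$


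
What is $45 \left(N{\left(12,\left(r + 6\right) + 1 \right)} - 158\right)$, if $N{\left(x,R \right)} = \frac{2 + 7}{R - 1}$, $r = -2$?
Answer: $- \frac{28035}{4} \approx -7008.8$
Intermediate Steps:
$N{\left(x,R \right)} = \frac{9}{-1 + R}$
$45 \left(N{\left(12,\left(r + 6\right) + 1 \right)} - 158\right) = 45 \left(\frac{9}{-1 + \left(\left(-2 + 6\right) + 1\right)} - 158\right) = 45 \left(\frac{9}{-1 + \left(4 + 1\right)} - 158\right) = 45 \left(\frac{9}{-1 + 5} - 158\right) = 45 \left(\frac{9}{4} - 158\right) = 45 \left(- \frac{623}{4}\right) = - \frac{28035}{4}$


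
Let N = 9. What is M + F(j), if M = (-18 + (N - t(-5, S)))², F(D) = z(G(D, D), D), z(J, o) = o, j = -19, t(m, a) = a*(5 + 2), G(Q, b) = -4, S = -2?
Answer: 6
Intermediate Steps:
t(m, a) = 7*a (t(m, a) = a*7 = 7*a)
F(D) = D
M = 25 (M = (-18 + (9 - 7*(-2)))² = (-18 + (9 - 1*(-14)))² = (-18 + (9 + 14))² = (-18 + 23)² = 5² = 25)
M + F(j) = 25 - 19 = 6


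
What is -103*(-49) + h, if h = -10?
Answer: 5037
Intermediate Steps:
-103*(-49) + h = -103*(-49) - 10 = 5047 - 10 = 5037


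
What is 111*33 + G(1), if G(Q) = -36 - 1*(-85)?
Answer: 3712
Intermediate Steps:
G(Q) = 49 (G(Q) = -36 + 85 = 49)
111*33 + G(1) = 111*33 + 49 = 3663 + 49 = 3712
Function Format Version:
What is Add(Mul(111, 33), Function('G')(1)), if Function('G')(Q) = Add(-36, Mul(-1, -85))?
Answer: 3712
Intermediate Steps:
Function('G')(Q) = 49 (Function('G')(Q) = Add(-36, 85) = 49)
Add(Mul(111, 33), Function('G')(1)) = Add(Mul(111, 33), 49) = Add(3663, 49) = 3712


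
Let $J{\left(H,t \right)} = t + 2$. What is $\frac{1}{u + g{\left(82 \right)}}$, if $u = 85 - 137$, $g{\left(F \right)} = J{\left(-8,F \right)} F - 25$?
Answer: $\frac{1}{6811} \approx 0.00014682$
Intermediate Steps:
$J{\left(H,t \right)} = 2 + t$
$g{\left(F \right)} = -25 + F \left(2 + F\right)$ ($g{\left(F \right)} = \left(2 + F\right) F - 25 = F \left(2 + F\right) - 25 = -25 + F \left(2 + F\right)$)
$u = -52$ ($u = 85 - 137 = -52$)
$\frac{1}{u + g{\left(82 \right)}} = \frac{1}{-52 - \left(25 - 82 \left(2 + 82\right)\right)} = \frac{1}{-52 + \left(-25 + 82 \cdot 84\right)} = \frac{1}{-52 + \left(-25 + 6888\right)} = \frac{1}{-52 + 6863} = \frac{1}{6811}$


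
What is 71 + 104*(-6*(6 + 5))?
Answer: -6793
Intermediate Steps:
71 + 104*(-6*(6 + 5)) = 71 + 104*(-6*11) = 71 + 104*(-66) = 71 - 6864 = -6793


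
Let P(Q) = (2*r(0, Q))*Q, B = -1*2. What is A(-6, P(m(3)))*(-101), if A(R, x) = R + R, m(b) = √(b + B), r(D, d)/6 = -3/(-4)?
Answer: 1212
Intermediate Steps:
B = -2
r(D, d) = 9/2 (r(D, d) = 6*(-3/(-4)) = 6*(-3*(-¼)) = 6*(¾) = 9/2)
m(b) = √(-2 + b) (m(b) = √(b - 2) = √(-2 + b))
P(Q) = 9*Q (P(Q) = (2*(9/2))*Q = 9*Q)
A(R, x) = 2*R
A(-6, P(m(3)))*(-101) = (2*(-6))*(-101) = -12*(-101) = 1212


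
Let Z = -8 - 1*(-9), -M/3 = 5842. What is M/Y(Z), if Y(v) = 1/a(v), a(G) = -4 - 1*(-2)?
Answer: 35052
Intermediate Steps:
M = -17526 (M = -3*5842 = -17526)
a(G) = -2 (a(G) = -4 + 2 = -2)
Z = 1 (Z = -8 + 9 = 1)
Y(v) = -½ (Y(v) = 1/(-2) = -½)
M/Y(Z) = -17526/(-½) = -17526*(-2) = 35052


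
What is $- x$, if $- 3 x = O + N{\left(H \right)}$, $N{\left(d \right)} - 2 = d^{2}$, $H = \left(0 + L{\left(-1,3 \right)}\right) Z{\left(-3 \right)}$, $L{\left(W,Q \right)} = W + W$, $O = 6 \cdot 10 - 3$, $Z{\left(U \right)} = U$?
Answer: $\frac{95}{3} \approx 31.667$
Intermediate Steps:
$O = 57$ ($O = 60 - 3 = 57$)
$L{\left(W,Q \right)} = 2 W$
$H = 6$ ($H = \left(0 + 2 \left(-1\right)\right) \left(-3\right) = \left(0 - 2\right) \left(-3\right) = \left(-2\right) \left(-3\right) = 6$)
$N{\left(d \right)} = 2 + d^{2}$
$x = - \frac{95}{3}$ ($x = - \frac{57 + \left(2 + 6^{2}\right)}{3} = - \frac{57 + \left(2 + 36\right)}{3} = - \frac{57 + 38}{3} = \left(- \frac{1}{3}\right) 95 = - \frac{95}{3} \approx -31.667$)
$- x = \left(-1\right) \left(- \frac{95}{3}\right) = \frac{95}{3}$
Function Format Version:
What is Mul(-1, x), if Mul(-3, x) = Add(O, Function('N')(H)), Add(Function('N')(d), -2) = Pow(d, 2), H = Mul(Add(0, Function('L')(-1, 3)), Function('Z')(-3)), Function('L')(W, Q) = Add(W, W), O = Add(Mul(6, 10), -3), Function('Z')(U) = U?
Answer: Rational(95, 3) ≈ 31.667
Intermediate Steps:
O = 57 (O = Add(60, -3) = 57)
Function('L')(W, Q) = Mul(2, W)
H = 6 (H = Mul(Add(0, Mul(2, -1)), -3) = Mul(Add(0, -2), -3) = Mul(-2, -3) = 6)
Function('N')(d) = Add(2, Pow(d, 2))
x = Rational(-95, 3) (x = Mul(Rational(-1, 3), Add(57, Add(2, Pow(6, 2)))) = Mul(Rational(-1, 3), Add(57, Add(2, 36))) = Mul(Rational(-1, 3), Add(57, 38)) = Mul(Rational(-1, 3), 95) = Rational(-95, 3) ≈ -31.667)
Mul(-1, x) = Mul(-1, Rational(-95, 3)) = Rational(95, 3)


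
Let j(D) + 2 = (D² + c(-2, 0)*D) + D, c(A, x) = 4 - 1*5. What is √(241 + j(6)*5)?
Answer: √411 ≈ 20.273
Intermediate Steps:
c(A, x) = -1 (c(A, x) = 4 - 5 = -1)
j(D) = -2 + D² (j(D) = -2 + ((D² - D) + D) = -2 + D²)
√(241 + j(6)*5) = √(241 + (-2 + 6²)*5) = √(241 + (-2 + 36)*5) = √(241 + 34*5) = √(241 + 170) = √411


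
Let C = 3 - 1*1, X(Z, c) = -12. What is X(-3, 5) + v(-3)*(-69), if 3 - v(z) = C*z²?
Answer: 1023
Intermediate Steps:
C = 2 (C = 3 - 1 = 2)
v(z) = 3 - 2*z²
X(-3, 5) + v(-3)*(-69) = -12 + (3 - 2*(-3)²)*(-69) = -12 + (3 - 2*9)*(-69) = -12 + (3 - 18)*(-69) = -12 - 15*(-69) = -12 + 1035 = 1023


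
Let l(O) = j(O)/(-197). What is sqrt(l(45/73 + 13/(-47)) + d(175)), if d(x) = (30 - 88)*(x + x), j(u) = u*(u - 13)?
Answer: I*sqrt(9274050557208926)/675907 ≈ 142.48*I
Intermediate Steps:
j(u) = u*(-13 + u)
d(x) = -116*x
l(O) = -O*(-13 + O)/197 (l(O) = (O*(-13 + O))/(-197) = (O*(-13 + O))*(-1/197) = -O*(-13 + O)/197)
sqrt(l(45/73 + 13/(-47)) + d(175)) = sqrt((45/73 + 13/(-47))*(13 - (45/73 + 13/(-47)))/197 - 116*175) = sqrt((45*(1/73) + 13*(-1/47))*(13 - (45*(1/73) + 13*(-1/47)))/197 - 20300) = sqrt((45/73 - 13/47)*(13 - (45/73 - 13/47))/197 - 20300) = sqrt((1/197)*(1166/3431)*(13 - 1*1166/3431) - 20300) = sqrt((1/197)*(1166/3431)*(13 - 1166/3431) - 20300) = sqrt((1/197)*(1166/3431)*(43437/3431) - 20300) = sqrt(50647542/2319036917 - 20300) = sqrt(-47076398767558/2319036917) = I*sqrt(9274050557208926)/675907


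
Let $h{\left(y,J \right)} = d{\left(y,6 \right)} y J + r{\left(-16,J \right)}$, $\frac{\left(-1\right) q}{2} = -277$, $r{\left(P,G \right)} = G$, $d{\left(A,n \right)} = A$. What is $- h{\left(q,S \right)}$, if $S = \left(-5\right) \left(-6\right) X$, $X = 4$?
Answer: $-36830040$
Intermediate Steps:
$S = 120$ ($S = \left(-5\right) \left(-6\right) 4 = 30 \cdot 4 = 120$)
$q = 554$ ($q = \left(-2\right) \left(-277\right) = 554$)
$h{\left(y,J \right)} = J + J y^{2}$ ($h{\left(y,J \right)} = y y J + J = y^{2} J + J = J y^{2} + J = J + J y^{2}$)
$- h{\left(q,S \right)} = - 120 \left(1 + 554^{2}\right) = - 120 \left(1 + 306916\right) = - 120 \cdot 306917 = \left(-1\right) 36830040 = -36830040$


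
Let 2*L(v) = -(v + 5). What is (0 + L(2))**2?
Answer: 49/4 ≈ 12.250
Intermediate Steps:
L(v) = -5/2 - v/2 (L(v) = (-(v + 5))/2 = (-(5 + v))/2 = (-5 - v)/2 = -5/2 - v/2)
(0 + L(2))**2 = (0 + (-5/2 - 1/2*2))**2 = (0 + (-5/2 - 1))**2 = (0 - 7/2)**2 = (-7/2)**2 = 49/4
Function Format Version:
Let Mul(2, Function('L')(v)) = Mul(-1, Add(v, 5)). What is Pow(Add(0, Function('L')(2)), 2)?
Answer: Rational(49, 4) ≈ 12.250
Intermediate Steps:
Function('L')(v) = Add(Rational(-5, 2), Mul(Rational(-1, 2), v)) (Function('L')(v) = Mul(Rational(1, 2), Mul(-1, Add(v, 5))) = Mul(Rational(1, 2), Mul(-1, Add(5, v))) = Mul(Rational(1, 2), Add(-5, Mul(-1, v))) = Add(Rational(-5, 2), Mul(Rational(-1, 2), v)))
Pow(Add(0, Function('L')(2)), 2) = Pow(Add(0, Add(Rational(-5, 2), Mul(Rational(-1, 2), 2))), 2) = Pow(Add(0, Add(Rational(-5, 2), -1)), 2) = Pow(Add(0, Rational(-7, 2)), 2) = Pow(Rational(-7, 2), 2) = Rational(49, 4)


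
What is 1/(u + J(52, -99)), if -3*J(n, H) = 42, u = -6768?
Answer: -1/6782 ≈ -0.00014745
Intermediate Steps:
J(n, H) = -14 (J(n, H) = -⅓*42 = -14)
1/(u + J(52, -99)) = 1/(-6768 - 14) = 1/(-6782) = -1/6782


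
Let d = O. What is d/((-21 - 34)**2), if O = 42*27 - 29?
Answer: 221/605 ≈ 0.36529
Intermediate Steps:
O = 1105 (O = 1134 - 29 = 1105)
d = 1105
d/((-21 - 34)**2) = 1105/((-21 - 34)**2) = 1105/((-55)**2) = 1105/3025 = 1105*(1/3025) = 221/605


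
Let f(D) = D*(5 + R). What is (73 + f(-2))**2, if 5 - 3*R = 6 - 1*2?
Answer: 34969/9 ≈ 3885.4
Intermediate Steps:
R = 1/3 (R = 5/3 - (6 - 1*2)/3 = 5/3 - (6 - 2)/3 = 5/3 - 1/3*4 = 5/3 - 4/3 = 1/3 ≈ 0.33333)
f(D) = 16*D/3 (f(D) = D*(5 + 1/3) = D*(16/3) = 16*D/3)
(73 + f(-2))**2 = (73 + (16/3)*(-2))**2 = (73 - 32/3)**2 = (187/3)**2 = 34969/9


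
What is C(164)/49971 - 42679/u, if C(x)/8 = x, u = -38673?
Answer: 727817095/644176161 ≈ 1.1298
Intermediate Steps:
C(x) = 8*x
C(164)/49971 - 42679/u = (8*164)/49971 - 42679/(-38673) = 1312*(1/49971) - 42679*(-1/38673) = 1312/49971 + 42679/38673 = 727817095/644176161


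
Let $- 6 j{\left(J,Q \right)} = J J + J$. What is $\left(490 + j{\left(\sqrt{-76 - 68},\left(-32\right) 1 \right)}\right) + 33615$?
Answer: $34129 - 2 i \approx 34129.0 - 2.0 i$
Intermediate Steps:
$j{\left(J,Q \right)} = - \frac{J}{6} - \frac{J^{2}}{6}$ ($j{\left(J,Q \right)} = - \frac{J J + J}{6} = - \frac{J^{2} + J}{6} = - \frac{J + J^{2}}{6} = - \frac{J}{6} - \frac{J^{2}}{6}$)
$\left(490 + j{\left(\sqrt{-76 - 68},\left(-32\right) 1 \right)}\right) + 33615 = \left(490 - \frac{\sqrt{-76 - 68} \left(1 + \sqrt{-76 - 68}\right)}{6}\right) + 33615 = \left(490 - \frac{\sqrt{-144} \left(1 + \sqrt{-144}\right)}{6}\right) + 33615 = \left(490 - \frac{12 i \left(1 + 12 i\right)}{6}\right) + 33615 = \left(490 - 2 i \left(1 + 12 i\right)\right) + 33615 = 34105 - 2 i \left(1 + 12 i\right)$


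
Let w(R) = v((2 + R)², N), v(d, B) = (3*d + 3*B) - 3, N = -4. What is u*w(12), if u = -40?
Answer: -22920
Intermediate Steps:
v(d, B) = -3 + 3*B + 3*d (v(d, B) = (3*B + 3*d) - 3 = -3 + 3*B + 3*d)
w(R) = -15 + 3*(2 + R)² (w(R) = -3 + 3*(-4) + 3*(2 + R)² = -3 - 12 + 3*(2 + R)² = -15 + 3*(2 + R)²)
u*w(12) = -40*(-15 + 3*(2 + 12)²) = -40*(-15 + 3*14²) = -40*(-15 + 3*196) = -40*(-15 + 588) = -40*573 = -22920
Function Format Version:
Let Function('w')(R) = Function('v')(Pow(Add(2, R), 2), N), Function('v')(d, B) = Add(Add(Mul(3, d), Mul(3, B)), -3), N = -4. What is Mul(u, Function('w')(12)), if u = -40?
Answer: -22920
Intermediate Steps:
Function('v')(d, B) = Add(-3, Mul(3, B), Mul(3, d)) (Function('v')(d, B) = Add(Add(Mul(3, B), Mul(3, d)), -3) = Add(-3, Mul(3, B), Mul(3, d)))
Function('w')(R) = Add(-15, Mul(3, Pow(Add(2, R), 2))) (Function('w')(R) = Add(-3, Mul(3, -4), Mul(3, Pow(Add(2, R), 2))) = Add(-3, -12, Mul(3, Pow(Add(2, R), 2))) = Add(-15, Mul(3, Pow(Add(2, R), 2))))
Mul(u, Function('w')(12)) = Mul(-40, Add(-15, Mul(3, Pow(Add(2, 12), 2)))) = Mul(-40, Add(-15, Mul(3, Pow(14, 2)))) = Mul(-40, Add(-15, Mul(3, 196))) = Mul(-40, Add(-15, 588)) = Mul(-40, 573) = -22920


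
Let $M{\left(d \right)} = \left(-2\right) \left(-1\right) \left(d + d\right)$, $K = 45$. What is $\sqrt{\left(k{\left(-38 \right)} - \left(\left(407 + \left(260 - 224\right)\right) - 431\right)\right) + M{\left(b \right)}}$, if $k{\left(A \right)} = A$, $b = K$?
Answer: $\sqrt{130} \approx 11.402$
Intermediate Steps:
$b = 45$
$M{\left(d \right)} = 4 d$ ($M{\left(d \right)} = 2 \cdot 2 d = 4 d$)
$\sqrt{\left(k{\left(-38 \right)} - \left(\left(407 + \left(260 - 224\right)\right) - 431\right)\right) + M{\left(b \right)}} = \sqrt{\left(-38 - \left(\left(407 + \left(260 - 224\right)\right) - 431\right)\right) + 4 \cdot 45} = \sqrt{\left(-38 - \left(\left(407 + 36\right) - 431\right)\right) + 180} = \sqrt{\left(-38 - \left(443 - 431\right)\right) + 180} = \sqrt{\left(-38 - 12\right) + 180} = \sqrt{-50 + 180} = \sqrt{130}$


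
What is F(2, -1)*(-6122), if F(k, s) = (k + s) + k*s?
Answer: 6122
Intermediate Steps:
F(k, s) = k + s + k*s
F(2, -1)*(-6122) = (2 - 1 + 2*(-1))*(-6122) = (2 - 1 - 2)*(-6122) = -1*(-6122) = 6122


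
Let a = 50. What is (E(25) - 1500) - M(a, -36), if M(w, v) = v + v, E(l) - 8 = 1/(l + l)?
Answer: -70999/50 ≈ -1420.0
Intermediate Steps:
E(l) = 8 + 1/(2*l) (E(l) = 8 + 1/(l + l) = 8 + 1/(2*l))
M(w, v) = 2*v
(E(25) - 1500) - M(a, -36) = ((8 + (1/2)/25) - 1500) - 2*(-36) = ((8 + (1/2)*(1/25)) - 1500) - 1*(-72) = ((8 + 1/50) - 1500) + 72 = (401/50 - 1500) + 72 = -74599/50 + 72 = -70999/50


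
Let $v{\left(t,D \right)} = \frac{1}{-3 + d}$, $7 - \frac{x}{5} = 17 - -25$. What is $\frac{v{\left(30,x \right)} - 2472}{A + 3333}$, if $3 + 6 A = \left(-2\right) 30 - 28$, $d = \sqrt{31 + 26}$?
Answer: $- \frac{118653}{159256} + \frac{\sqrt{57}}{159256} \approx -0.745$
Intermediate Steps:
$d = \sqrt{57} \approx 7.5498$
$x = -175$ ($x = 35 - 5 \left(17 - -25\right) = 35 - 5 \left(17 + 25\right) = 35 - 210 = -175$)
$A = - \frac{91}{6}$ ($A = - \frac{1}{2} + \frac{\left(-2\right) 30 - 28}{6} = - \frac{1}{2} + \frac{-60 - 28}{6} = - \frac{1}{2} + \frac{1}{6} \left(-88\right) = - \frac{1}{2} - \frac{44}{3} = - \frac{91}{6} \approx -15.167$)
$v{\left(t,D \right)} = \frac{1}{-3 + \sqrt{57}}$
$\frac{v{\left(30,x \right)} - 2472}{A + 3333} = \frac{\left(\frac{1}{16} + \frac{\sqrt{57}}{48}\right) - 2472}{- \frac{91}{6} + 3333} = \frac{- \frac{39551}{16} + \frac{\sqrt{57}}{48}}{\frac{19907}{6}} = \left(- \frac{39551}{16} + \frac{\sqrt{57}}{48}\right) \frac{6}{19907} = - \frac{118653}{159256} + \frac{\sqrt{57}}{159256}$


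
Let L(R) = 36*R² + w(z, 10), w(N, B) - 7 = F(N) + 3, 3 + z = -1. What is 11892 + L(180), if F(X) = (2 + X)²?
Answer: 1178306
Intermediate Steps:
z = -4 (z = -3 - 1 = -4)
w(N, B) = 10 + (2 + N)² (w(N, B) = 7 + ((2 + N)² + 3) = 7 + (3 + (2 + N)²) = 10 + (2 + N)²)
L(R) = 14 + 36*R² (L(R) = 36*R² + (10 + (2 - 4)²) = 36*R² + (10 + (-2)²) = 36*R² + (10 + 4) = 36*R² + 14 = 14 + 36*R²)
11892 + L(180) = 11892 + (14 + 36*180²) = 11892 + (14 + 36*32400) = 11892 + (14 + 1166400) = 11892 + 1166414 = 1178306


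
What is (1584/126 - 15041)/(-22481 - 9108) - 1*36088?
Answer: -7979781625/221123 ≈ -36088.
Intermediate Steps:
(1584/126 - 15041)/(-22481 - 9108) - 1*36088 = (1584*(1/126) - 15041)/(-31589) - 36088 = (88/7 - 15041)*(-1/31589) - 36088 = -105199/7*(-1/31589) - 36088 = 105199/221123 - 36088 = -7979781625/221123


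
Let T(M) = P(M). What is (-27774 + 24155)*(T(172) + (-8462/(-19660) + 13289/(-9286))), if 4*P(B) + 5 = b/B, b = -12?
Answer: 16109133069029/1962549670 ≈ 8208.3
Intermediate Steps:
P(B) = -5/4 - 3/B (P(B) = -5/4 + (-12/B)/4 = -5/4 - 3/B)
T(M) = -5/4 - 3/M
(-27774 + 24155)*(T(172) + (-8462/(-19660) + 13289/(-9286))) = (-27774 + 24155)*((-5/4 - 3/172) + (-8462/(-19660) + 13289/(-9286))) = -3619*((-5/4 - 3*1/172) + (-8462*(-1/19660) + 13289*(-1/9286))) = -3619*((-5/4 - 3/172) + (4231/9830 - 13289/9286)) = -3619*(-109/86 - 22835451/22820345) = -3619*(-4451266391/1962549670) = 16109133069029/1962549670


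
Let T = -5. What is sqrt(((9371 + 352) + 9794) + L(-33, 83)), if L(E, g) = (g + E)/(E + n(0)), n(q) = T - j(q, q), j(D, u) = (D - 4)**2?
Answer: sqrt(1580802)/9 ≈ 139.70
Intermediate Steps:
j(D, u) = (-4 + D)**2
n(q) = -5 - (-4 + q)**2
L(E, g) = (E + g)/(-21 + E) (L(E, g) = (g + E)/(E + (-5 - (-4 + 0)**2)) = (E + g)/(E + (-5 - 1*(-4)**2)) = (E + g)/(E + (-5 - 1*16)) = (E + g)/(E + (-5 - 16)) = (E + g)/(E - 21) = (E + g)/(-21 + E))
sqrt(((9371 + 352) + 9794) + L(-33, 83)) = sqrt(((9371 + 352) + 9794) + (-33 + 83)/(-21 - 33)) = sqrt((9723 + 9794) + 50/(-54)) = sqrt(19517 - 1/54*50) = sqrt(19517 - 25/27) = sqrt(526934/27) = sqrt(1580802)/9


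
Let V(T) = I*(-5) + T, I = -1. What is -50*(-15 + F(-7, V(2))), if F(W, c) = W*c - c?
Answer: 3550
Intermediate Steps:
V(T) = 5 + T (V(T) = -1*(-5) + T = 5 + T)
F(W, c) = -c + W*c
-50*(-15 + F(-7, V(2))) = -50*(-15 + (5 + 2)*(-1 - 7)) = -50*(-15 + 7*(-8)) = -50*(-15 - 56) = -50*(-71) = 3550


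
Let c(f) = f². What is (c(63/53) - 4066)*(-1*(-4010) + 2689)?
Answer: -76485330075/2809 ≈ -2.7229e+7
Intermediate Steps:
(c(63/53) - 4066)*(-1*(-4010) + 2689) = ((63/53)² - 4066)*(-1*(-4010) + 2689) = ((63*(1/53))² - 4066)*(4010 + 2689) = ((63/53)² - 4066)*6699 = (3969/2809 - 4066)*6699 = -11417425/2809*6699 = -76485330075/2809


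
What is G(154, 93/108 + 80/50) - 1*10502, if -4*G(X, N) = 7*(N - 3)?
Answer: -7560761/720 ≈ -10501.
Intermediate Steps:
G(X, N) = 21/4 - 7*N/4 (G(X, N) = -7*(N - 3)/4 = -7*(-3 + N)/4 = -(-21 + 7*N)/4 = 21/4 - 7*N/4)
G(154, 93/108 + 80/50) - 1*10502 = (21/4 - 7*(93/108 + 80/50)/4) - 1*10502 = (21/4 - 7*(93*(1/108) + 80*(1/50))/4) - 10502 = (21/4 - 7*(31/36 + 8/5)/4) - 10502 = (21/4 - 7/4*443/180) - 10502 = (21/4 - 3101/720) - 10502 = 679/720 - 10502 = -7560761/720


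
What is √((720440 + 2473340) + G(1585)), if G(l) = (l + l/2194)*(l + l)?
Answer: √9892647856895/1097 ≈ 2867.1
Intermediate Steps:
G(l) = 2195*l²/1097 (G(l) = (l + l*(1/2194))*(2*l) = (l + l/2194)*(2*l) = (2195*l/2194)*(2*l) = 2195*l²/1097)
√((720440 + 2473340) + G(1585)) = √((720440 + 2473340) + (2195/1097)*1585²) = √(3193780 + (2195/1097)*2512225) = √(3193780 + 5514333875/1097) = √(9017910535/1097) = √9892647856895/1097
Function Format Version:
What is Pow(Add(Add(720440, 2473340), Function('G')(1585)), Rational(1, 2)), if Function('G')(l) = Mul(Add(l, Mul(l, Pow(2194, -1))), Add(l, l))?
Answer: Mul(Rational(1, 1097), Pow(9892647856895, Rational(1, 2))) ≈ 2867.1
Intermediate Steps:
Function('G')(l) = Mul(Rational(2195, 1097), Pow(l, 2)) (Function('G')(l) = Mul(Add(l, Mul(l, Rational(1, 2194))), Mul(2, l)) = Mul(Add(l, Mul(Rational(1, 2194), l)), Mul(2, l)) = Mul(Mul(Rational(2195, 2194), l), Mul(2, l)) = Mul(Rational(2195, 1097), Pow(l, 2)))
Pow(Add(Add(720440, 2473340), Function('G')(1585)), Rational(1, 2)) = Pow(Add(Add(720440, 2473340), Mul(Rational(2195, 1097), Pow(1585, 2))), Rational(1, 2)) = Pow(Add(3193780, Mul(Rational(2195, 1097), 2512225)), Rational(1, 2)) = Pow(Add(3193780, Rational(5514333875, 1097)), Rational(1, 2)) = Pow(Rational(9017910535, 1097), Rational(1, 2)) = Mul(Rational(1, 1097), Pow(9892647856895, Rational(1, 2)))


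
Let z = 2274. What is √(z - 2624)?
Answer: 5*I*√14 ≈ 18.708*I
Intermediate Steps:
√(z - 2624) = √(2274 - 2624) = √(-350) = 5*I*√14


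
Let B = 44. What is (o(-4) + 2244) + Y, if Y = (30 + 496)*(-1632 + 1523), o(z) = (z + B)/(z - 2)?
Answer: -165290/3 ≈ -55097.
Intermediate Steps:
o(z) = (44 + z)/(-2 + z) (o(z) = (z + 44)/(z - 2) = (44 + z)/(-2 + z))
Y = -57334 (Y = 526*(-109) = -57334)
(o(-4) + 2244) + Y = ((44 - 4)/(-2 - 4) + 2244) - 57334 = (40/(-6) + 2244) - 57334 = (-⅙*40 + 2244) - 57334 = (-20/3 + 2244) - 57334 = 6712/3 - 57334 = -165290/3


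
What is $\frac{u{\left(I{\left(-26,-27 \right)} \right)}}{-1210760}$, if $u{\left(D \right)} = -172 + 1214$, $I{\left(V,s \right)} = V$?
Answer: $- \frac{521}{605380} \approx -0.00086062$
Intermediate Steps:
$u{\left(D \right)} = 1042$
$\frac{u{\left(I{\left(-26,-27 \right)} \right)}}{-1210760} = \frac{1042}{-1210760} = 1042 \left(- \frac{1}{1210760}\right) = - \frac{521}{605380}$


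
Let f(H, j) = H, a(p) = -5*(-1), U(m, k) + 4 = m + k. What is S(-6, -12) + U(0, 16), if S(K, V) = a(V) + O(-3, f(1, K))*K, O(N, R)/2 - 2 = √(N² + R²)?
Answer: -7 - 12*√10 ≈ -44.947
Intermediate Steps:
U(m, k) = -4 + k + m (U(m, k) = -4 + (m + k) = -4 + (k + m) = -4 + k + m)
a(p) = 5
O(N, R) = 4 + 2*√(N² + R²)
S(K, V) = 5 + K*(4 + 2*√10) (S(K, V) = 5 + (4 + 2*√((-3)² + 1²))*K = 5 + (4 + 2*√(9 + 1))*K = 5 + (4 + 2*√10)*K = 5 + K*(4 + 2*√10))
S(-6, -12) + U(0, 16) = (5 + 2*(-6)*(2 + √10)) + (-4 + 16 + 0) = (5 + (-24 - 12*√10)) + 12 = (-19 - 12*√10) + 12 = -7 - 12*√10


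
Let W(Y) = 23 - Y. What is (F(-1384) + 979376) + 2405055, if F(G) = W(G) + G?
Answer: 3384454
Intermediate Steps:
F(G) = 23 (F(G) = (23 - G) + G = 23)
(F(-1384) + 979376) + 2405055 = (23 + 979376) + 2405055 = 979399 + 2405055 = 3384454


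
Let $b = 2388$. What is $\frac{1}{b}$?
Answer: $\frac{1}{2388} \approx 0.00041876$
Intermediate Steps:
$\frac{1}{b} = \frac{1}{2388}$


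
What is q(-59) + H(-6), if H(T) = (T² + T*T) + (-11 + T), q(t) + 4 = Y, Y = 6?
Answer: 57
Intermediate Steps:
q(t) = 2 (q(t) = -4 + 6 = 2)
H(T) = -11 + T + 2*T² (H(T) = (T² + T²) + (-11 + T) = 2*T² + (-11 + T) = -11 + T + 2*T²)
q(-59) + H(-6) = 2 + (-11 - 6 + 2*(-6)²) = 2 + (-11 - 6 + 2*36) = 2 + (-11 - 6 + 72) = 2 + 55 = 57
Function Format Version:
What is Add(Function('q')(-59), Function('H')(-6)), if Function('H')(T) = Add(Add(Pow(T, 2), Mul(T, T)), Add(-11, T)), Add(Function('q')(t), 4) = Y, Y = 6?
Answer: 57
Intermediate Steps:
Function('q')(t) = 2 (Function('q')(t) = Add(-4, 6) = 2)
Function('H')(T) = Add(-11, T, Mul(2, Pow(T, 2))) (Function('H')(T) = Add(Add(Pow(T, 2), Pow(T, 2)), Add(-11, T)) = Add(Mul(2, Pow(T, 2)), Add(-11, T)) = Add(-11, T, Mul(2, Pow(T, 2))))
Add(Function('q')(-59), Function('H')(-6)) = Add(2, Add(-11, -6, Mul(2, Pow(-6, 2)))) = Add(2, Add(-11, -6, Mul(2, 36))) = Add(2, Add(-11, -6, 72)) = Add(2, 55) = 57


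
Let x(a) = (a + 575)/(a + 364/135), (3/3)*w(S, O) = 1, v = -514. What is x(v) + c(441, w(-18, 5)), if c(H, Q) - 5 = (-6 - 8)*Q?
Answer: -629469/69026 ≈ -9.1193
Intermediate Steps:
w(S, O) = 1
c(H, Q) = 5 - 14*Q (c(H, Q) = 5 + (-6 - 8)*Q = 5 - 14*Q)
x(a) = (575 + a)/(364/135 + a) (x(a) = (575 + a)/(a + 364*(1/135)) = (575 + a)/(a + 364/135) = (575 + a)/(364/135 + a))
x(v) + c(441, w(-18, 5)) = 135*(575 - 514)/(364 + 135*(-514)) + (5 - 14*1) = 135*61/(364 - 69390) + (5 - 14) = 135*61/(-69026) - 9 = 135*(-1/69026)*61 - 9 = -8235/69026 - 9 = -629469/69026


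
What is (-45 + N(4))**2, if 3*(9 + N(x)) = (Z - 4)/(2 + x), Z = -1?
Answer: 954529/324 ≈ 2946.1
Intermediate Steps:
N(x) = -9 - 5/(3*(2 + x)) (N(x) = -9 + ((-1 - 4)/(2 + x))/3 = -9 + (-5/(2 + x))/3 = -9 - 5/(3*(2 + x)))
(-45 + N(4))**2 = (-45 + (-59 - 27*4)/(3*(2 + 4)))**2 = (-45 + (1/3)*(-59 - 108)/6)**2 = (-45 + (1/3)*(1/6)*(-167))**2 = (-45 - 167/18)**2 = (-977/18)**2 = 954529/324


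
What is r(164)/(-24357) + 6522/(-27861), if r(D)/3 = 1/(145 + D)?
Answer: -5454077441/23298956277 ≈ -0.23409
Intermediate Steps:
r(D) = 3/(145 + D)
r(164)/(-24357) + 6522/(-27861) = (3/(145 + 164))/(-24357) + 6522/(-27861) = (3/309)*(-1/24357) + 6522*(-1/27861) = (3*(1/309))*(-1/24357) - 2174/9287 = (1/103)*(-1/24357) - 2174/9287 = -1/2508771 - 2174/9287 = -5454077441/23298956277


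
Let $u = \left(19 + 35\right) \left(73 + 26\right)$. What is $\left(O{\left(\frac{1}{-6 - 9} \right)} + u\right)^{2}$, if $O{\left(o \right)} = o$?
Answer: $\frac{6430275721}{225} \approx 2.8579 \cdot 10^{7}$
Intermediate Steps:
$u = 5346$ ($u = 54 \cdot 99 = 5346$)
$\left(O{\left(\frac{1}{-6 - 9} \right)} + u\right)^{2} = \left(\frac{1}{-6 - 9} + 5346\right)^{2} = \left(\frac{1}{-15} + 5346\right)^{2} = \left(- \frac{1}{15} + 5346\right)^{2} = \left(\frac{80189}{15}\right)^{2} = \frac{6430275721}{225}$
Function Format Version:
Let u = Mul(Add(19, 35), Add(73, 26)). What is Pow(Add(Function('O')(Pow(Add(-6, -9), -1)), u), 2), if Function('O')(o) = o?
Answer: Rational(6430275721, 225) ≈ 2.8579e+7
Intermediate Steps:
u = 5346 (u = Mul(54, 99) = 5346)
Pow(Add(Function('O')(Pow(Add(-6, -9), -1)), u), 2) = Pow(Add(Pow(Add(-6, -9), -1), 5346), 2) = Pow(Add(Pow(-15, -1), 5346), 2) = Pow(Add(Rational(-1, 15), 5346), 2) = Pow(Rational(80189, 15), 2) = Rational(6430275721, 225)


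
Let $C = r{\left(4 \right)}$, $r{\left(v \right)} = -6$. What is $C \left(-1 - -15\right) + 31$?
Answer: $-53$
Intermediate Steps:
$C = -6$
$C \left(-1 - -15\right) + 31 = - 6 \left(-1 - -15\right) + 31 = - 6 \left(-1 + 15\right) + 31 = \left(-6\right) 14 + 31 = -84 + 31 = -53$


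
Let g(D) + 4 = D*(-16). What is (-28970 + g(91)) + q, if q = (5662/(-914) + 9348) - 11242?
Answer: -14774899/457 ≈ -32330.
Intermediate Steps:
g(D) = -4 - 16*D (g(D) = -4 + D*(-16) = -4 - 16*D)
q = -868389/457 (q = (5662*(-1/914) + 9348) - 11242 = (-2831/457 + 9348) - 11242 = 4269205/457 - 11242 = -868389/457 ≈ -1900.2)
(-28970 + g(91)) + q = (-28970 + (-4 - 16*91)) - 868389/457 = (-28970 + (-4 - 1456)) - 868389/457 = (-28970 - 1460) - 868389/457 = -30430 - 868389/457 = -14774899/457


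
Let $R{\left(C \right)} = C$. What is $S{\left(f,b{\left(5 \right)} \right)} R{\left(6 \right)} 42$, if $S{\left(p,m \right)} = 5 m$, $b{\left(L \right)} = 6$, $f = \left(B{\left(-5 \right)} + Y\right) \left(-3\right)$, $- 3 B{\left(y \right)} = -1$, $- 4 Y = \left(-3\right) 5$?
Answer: $7560$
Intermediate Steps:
$Y = \frac{15}{4}$ ($Y = - \frac{\left(-3\right) 5}{4} = \left(- \frac{1}{4}\right) \left(-15\right) = \frac{15}{4} \approx 3.75$)
$B{\left(y \right)} = \frac{1}{3}$ ($B{\left(y \right)} = \left(- \frac{1}{3}\right) \left(-1\right) = \frac{1}{3}$)
$f = - \frac{49}{4}$ ($f = \left(\frac{1}{3} + \frac{15}{4}\right) \left(-3\right) = \frac{49}{12} \left(-3\right) = - \frac{49}{4} \approx -12.25$)
$S{\left(f,b{\left(5 \right)} \right)} R{\left(6 \right)} 42 = 5 \cdot 6 \cdot 6 \cdot 42 = 30 \cdot 6 \cdot 42 = 180 \cdot 42 = 7560$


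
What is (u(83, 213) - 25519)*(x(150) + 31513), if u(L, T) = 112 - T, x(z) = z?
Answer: -811206060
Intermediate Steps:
(u(83, 213) - 25519)*(x(150) + 31513) = ((112 - 1*213) - 25519)*(150 + 31513) = ((112 - 213) - 25519)*31663 = (-101 - 25519)*31663 = -25620*31663 = -811206060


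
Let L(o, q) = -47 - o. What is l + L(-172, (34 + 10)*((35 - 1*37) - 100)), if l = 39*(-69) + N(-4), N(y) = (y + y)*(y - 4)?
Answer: -2502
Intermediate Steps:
N(y) = 2*y*(-4 + y) (N(y) = (2*y)*(-4 + y) = 2*y*(-4 + y))
l = -2627 (l = 39*(-69) + 2*(-4)*(-4 - 4) = -2691 + 2*(-4)*(-8) = -2691 + 64 = -2627)
l + L(-172, (34 + 10)*((35 - 1*37) - 100)) = -2627 + (-47 - 1*(-172)) = -2627 + (-47 + 172) = -2627 + 125 = -2502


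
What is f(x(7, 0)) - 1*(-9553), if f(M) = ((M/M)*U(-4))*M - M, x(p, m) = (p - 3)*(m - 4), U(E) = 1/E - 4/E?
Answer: 9557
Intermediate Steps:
U(E) = -3/E (U(E) = 1/E - 4/E = -3/E)
x(p, m) = (-4 + m)*(-3 + p) (x(p, m) = (-3 + p)*(-4 + m) = (-4 + m)*(-3 + p))
f(M) = -M/4 (f(M) = ((M/M)*(-3/(-4)))*M - M = (1*(-3*(-1/4)))*M - M = (1*(3/4))*M - M = 3*M/4 - M = -M/4)
f(x(7, 0)) - 1*(-9553) = -(12 - 4*7 - 3*0 + 0*7)/4 - 1*(-9553) = -(12 - 28 + 0 + 0)/4 + 9553 = -1/4*(-16) + 9553 = 4 + 9553 = 9557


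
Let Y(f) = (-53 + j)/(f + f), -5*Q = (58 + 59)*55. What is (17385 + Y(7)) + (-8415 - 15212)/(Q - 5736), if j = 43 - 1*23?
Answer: 1709426989/98322 ≈ 17386.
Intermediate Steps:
Q = -1287 (Q = -(58 + 59)*55/5 = -117*55/5 = -⅕*6435 = -1287)
j = 20 (j = 43 - 23 = 20)
Y(f) = -33/(2*f) (Y(f) = (-53 + 20)/(f + f) = -33*1/(2*f) = -33/(2*f))
(17385 + Y(7)) + (-8415 - 15212)/(Q - 5736) = (17385 - 33/2/7) + (-8415 - 15212)/(-1287 - 5736) = (17385 - 33/2*⅐) - 23627/(-7023) = (17385 - 33/14) - 23627*(-1/7023) = 243357/14 + 23627/7023 = 1709426989/98322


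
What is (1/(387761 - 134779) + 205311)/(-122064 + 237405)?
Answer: 51939987403/29179196862 ≈ 1.7800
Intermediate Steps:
(1/(387761 - 134779) + 205311)/(-122064 + 237405) = (1/252982 + 205311)/115341 = (1/252982 + 205311)*(1/115341) = (51939987403/252982)*(1/115341) = 51939987403/29179196862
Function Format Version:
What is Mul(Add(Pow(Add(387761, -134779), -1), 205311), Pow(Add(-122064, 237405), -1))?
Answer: Rational(51939987403, 29179196862) ≈ 1.7800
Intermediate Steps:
Mul(Add(Pow(Add(387761, -134779), -1), 205311), Pow(Add(-122064, 237405), -1)) = Mul(Add(Pow(252982, -1), 205311), Pow(115341, -1)) = Mul(Add(Rational(1, 252982), 205311), Rational(1, 115341)) = Mul(Rational(51939987403, 252982), Rational(1, 115341)) = Rational(51939987403, 29179196862)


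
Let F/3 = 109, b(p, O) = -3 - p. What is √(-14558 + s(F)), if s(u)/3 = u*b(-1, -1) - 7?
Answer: I*√16541 ≈ 128.61*I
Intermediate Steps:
F = 327 (F = 3*109 = 327)
s(u) = -21 - 6*u (s(u) = 3*(u*(-3 - 1*(-1)) - 7) = 3*(u*(-3 + 1) - 7) = 3*(u*(-2) - 7) = 3*(-2*u - 7) = 3*(-7 - 2*u) = -21 - 6*u)
√(-14558 + s(F)) = √(-14558 + (-21 - 6*327)) = √(-14558 + (-21 - 1962)) = √(-14558 - 1983) = √(-16541) = I*√16541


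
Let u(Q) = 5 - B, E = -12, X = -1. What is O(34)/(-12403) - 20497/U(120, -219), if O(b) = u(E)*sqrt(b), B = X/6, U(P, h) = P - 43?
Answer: -20497/77 - 31*sqrt(34)/74418 ≈ -266.20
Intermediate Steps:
U(P, h) = -43 + P
B = -1/6 ≈ -0.16667
u(Q) = 31/6 (u(Q) = 5 - 1*(-1/6) = 5 + 1/6 = 31/6)
O(b) = 31*sqrt(b)/6
O(34)/(-12403) - 20497/U(120, -219) = (31*sqrt(34)/6)/(-12403) - 20497/(-43 + 120) = (31*sqrt(34)/6)*(-1/12403) - 20497/77 = -31*sqrt(34)/74418 - 20497*1/77 = -31*sqrt(34)/74418 - 20497/77 = -20497/77 - 31*sqrt(34)/74418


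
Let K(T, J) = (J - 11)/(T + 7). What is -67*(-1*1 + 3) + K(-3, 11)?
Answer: -134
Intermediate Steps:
K(T, J) = (-11 + J)/(7 + T)
-67*(-1*1 + 3) + K(-3, 11) = -67*(-1*1 + 3) + (-11 + 11)/(7 - 3) = -67*(-1 + 3) + 0/4 = -67*2 + (1/4)*0 = -134 + 0 = -134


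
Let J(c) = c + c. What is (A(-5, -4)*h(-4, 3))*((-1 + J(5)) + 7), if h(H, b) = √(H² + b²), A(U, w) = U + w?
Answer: -720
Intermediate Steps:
J(c) = 2*c
(A(-5, -4)*h(-4, 3))*((-1 + J(5)) + 7) = ((-5 - 4)*√((-4)² + 3²))*((-1 + 2*5) + 7) = (-9*√(16 + 9))*((-1 + 10) + 7) = (-9*√25)*(9 + 7) = -9*5*16 = -45*16 = -720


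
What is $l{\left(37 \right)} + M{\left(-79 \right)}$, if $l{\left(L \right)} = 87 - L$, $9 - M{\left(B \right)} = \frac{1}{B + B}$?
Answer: $\frac{9323}{158} \approx 59.006$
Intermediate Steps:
$M{\left(B \right)} = 9 - \frac{1}{2 B}$ ($M{\left(B \right)} = 9 - \frac{1}{B + B} = 9 - \frac{1}{2 B}$)
$l{\left(37 \right)} + M{\left(-79 \right)} = \left(87 - 37\right) + \left(9 - \frac{1}{2 \left(-79\right)}\right) = \left(87 - 37\right) + \left(9 - - \frac{1}{158}\right) = 50 + \left(9 + \frac{1}{158}\right) = 50 + \frac{1423}{158} = \frac{9323}{158}$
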